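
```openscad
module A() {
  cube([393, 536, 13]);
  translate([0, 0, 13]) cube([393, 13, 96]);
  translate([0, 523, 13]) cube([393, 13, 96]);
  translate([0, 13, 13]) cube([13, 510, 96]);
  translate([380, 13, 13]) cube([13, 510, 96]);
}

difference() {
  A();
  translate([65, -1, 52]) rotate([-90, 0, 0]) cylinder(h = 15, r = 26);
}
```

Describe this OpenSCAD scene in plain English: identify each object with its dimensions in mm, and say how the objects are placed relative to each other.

A is an open storage box with external size 393×536×109 mm and wall thickness 13 mm (the base is also 13 mm thick). The base covers the whole footprint; the four walls stand on the base, with the y-facing walls full-width and the x-facing walls fitting between their inner faces.

The open box has a circular hole of radius 26 mm through its front wall, centred at (x = 65, z = 52).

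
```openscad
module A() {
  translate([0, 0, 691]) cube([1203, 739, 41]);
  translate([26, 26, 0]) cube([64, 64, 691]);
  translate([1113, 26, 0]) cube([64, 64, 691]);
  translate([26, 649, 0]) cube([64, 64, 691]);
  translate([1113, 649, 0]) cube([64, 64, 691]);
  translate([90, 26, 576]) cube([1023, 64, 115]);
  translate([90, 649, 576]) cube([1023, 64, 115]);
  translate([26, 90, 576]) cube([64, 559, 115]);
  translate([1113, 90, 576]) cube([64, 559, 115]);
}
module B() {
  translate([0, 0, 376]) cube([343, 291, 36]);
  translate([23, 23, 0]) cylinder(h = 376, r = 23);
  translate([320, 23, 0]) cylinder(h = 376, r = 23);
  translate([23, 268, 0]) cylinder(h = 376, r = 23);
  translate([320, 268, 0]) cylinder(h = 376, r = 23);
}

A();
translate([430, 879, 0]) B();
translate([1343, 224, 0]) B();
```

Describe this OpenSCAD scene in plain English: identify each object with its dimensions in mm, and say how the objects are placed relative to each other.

A is a table with a 1203×739 mm rectangular top, 41 mm thick, top surface at z = 732 mm, supported by four 64×64 mm square legs, each inset 26 mm from the nearest pair of top edges, running from the floor. Four apron rails, 64 mm thick and 115 mm tall, run between adjacent legs with their top edges flush with the underside of the top and their outer faces flush with the legs' outer faces.

B is a four-legged stool. The seat is 343×291 mm, 36 mm thick, top at z = 412 mm. It stands on four round legs, each 46 mm in diameter, from z = 0 to the seat underside, each leg's axis is inset half a diameter from the nearest pair of seat edges (so the leg's bounding box is flush with the corner).

Two stools sit around the table at the +y, +x sides.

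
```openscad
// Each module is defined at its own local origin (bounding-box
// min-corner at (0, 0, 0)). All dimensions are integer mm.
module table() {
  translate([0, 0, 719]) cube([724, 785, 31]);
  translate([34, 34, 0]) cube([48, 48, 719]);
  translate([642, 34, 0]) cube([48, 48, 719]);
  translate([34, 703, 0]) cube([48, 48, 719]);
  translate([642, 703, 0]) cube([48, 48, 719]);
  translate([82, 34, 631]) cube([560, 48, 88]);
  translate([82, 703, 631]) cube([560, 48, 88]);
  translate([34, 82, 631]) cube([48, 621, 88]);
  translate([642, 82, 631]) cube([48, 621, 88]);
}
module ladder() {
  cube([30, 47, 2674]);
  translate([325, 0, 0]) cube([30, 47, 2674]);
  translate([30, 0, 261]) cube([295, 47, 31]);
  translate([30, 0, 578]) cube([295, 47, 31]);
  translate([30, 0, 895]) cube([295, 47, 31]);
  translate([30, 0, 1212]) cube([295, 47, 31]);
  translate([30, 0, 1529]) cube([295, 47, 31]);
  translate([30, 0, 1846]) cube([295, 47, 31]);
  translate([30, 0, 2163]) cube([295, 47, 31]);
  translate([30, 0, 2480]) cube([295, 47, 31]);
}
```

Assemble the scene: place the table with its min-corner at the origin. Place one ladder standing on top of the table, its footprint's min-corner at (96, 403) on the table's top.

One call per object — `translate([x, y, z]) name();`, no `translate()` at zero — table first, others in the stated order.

table();
translate([96, 403, 750]) ladder();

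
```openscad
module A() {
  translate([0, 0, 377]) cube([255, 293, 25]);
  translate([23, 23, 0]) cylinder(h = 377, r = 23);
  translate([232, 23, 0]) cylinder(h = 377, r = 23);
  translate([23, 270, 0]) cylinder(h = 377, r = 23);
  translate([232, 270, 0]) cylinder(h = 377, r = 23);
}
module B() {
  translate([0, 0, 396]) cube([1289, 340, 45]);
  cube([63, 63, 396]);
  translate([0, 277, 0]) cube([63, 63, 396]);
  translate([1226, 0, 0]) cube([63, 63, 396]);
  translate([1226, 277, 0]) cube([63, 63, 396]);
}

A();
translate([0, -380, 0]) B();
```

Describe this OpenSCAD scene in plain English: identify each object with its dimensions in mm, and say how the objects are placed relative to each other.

A is a four-legged stool. The seat is 255×293 mm, 25 mm thick, top at z = 402 mm. It stands on four round legs, each 46 mm in diameter, from z = 0 to the seat underside, each leg's axis is inset half a diameter from the nearest pair of seat edges (so the leg's bounding box is flush with the corner).

B is a bench: a 1289×340 mm seat slab, 45 mm thick, top at z = 441 mm, on four 63×63 mm square legs flush with the seat corners and standing on z = 0.

The bench is on the floor beside the stool on its −y side.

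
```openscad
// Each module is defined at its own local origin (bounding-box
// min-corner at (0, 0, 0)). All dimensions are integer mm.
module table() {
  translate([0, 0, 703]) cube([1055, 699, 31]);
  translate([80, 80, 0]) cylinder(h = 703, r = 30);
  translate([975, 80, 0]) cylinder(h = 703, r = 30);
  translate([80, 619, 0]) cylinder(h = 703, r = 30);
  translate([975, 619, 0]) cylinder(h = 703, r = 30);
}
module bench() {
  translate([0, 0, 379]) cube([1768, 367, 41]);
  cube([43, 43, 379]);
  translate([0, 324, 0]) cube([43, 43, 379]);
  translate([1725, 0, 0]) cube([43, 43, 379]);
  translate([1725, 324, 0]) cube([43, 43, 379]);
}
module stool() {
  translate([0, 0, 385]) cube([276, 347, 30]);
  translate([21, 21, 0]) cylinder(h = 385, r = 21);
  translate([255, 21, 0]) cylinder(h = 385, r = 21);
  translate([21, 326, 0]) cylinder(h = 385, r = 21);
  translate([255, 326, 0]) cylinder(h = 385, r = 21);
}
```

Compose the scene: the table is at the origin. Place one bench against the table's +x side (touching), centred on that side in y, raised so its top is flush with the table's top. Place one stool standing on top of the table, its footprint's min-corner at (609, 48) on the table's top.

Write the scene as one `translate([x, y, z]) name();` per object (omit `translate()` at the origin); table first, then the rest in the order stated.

table();
translate([1055, 166, 314]) bench();
translate([609, 48, 734]) stool();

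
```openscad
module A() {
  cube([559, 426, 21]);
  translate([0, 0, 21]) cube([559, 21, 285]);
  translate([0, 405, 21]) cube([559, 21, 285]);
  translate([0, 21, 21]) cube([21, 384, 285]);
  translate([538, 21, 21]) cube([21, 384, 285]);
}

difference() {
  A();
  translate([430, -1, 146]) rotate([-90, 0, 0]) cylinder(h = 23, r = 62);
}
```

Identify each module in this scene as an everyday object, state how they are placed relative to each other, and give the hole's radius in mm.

The subtracted cylinder has r = 62 mm.

A is an open box. The open box has a circular hole through its front wall. The hole's radius is 62 mm.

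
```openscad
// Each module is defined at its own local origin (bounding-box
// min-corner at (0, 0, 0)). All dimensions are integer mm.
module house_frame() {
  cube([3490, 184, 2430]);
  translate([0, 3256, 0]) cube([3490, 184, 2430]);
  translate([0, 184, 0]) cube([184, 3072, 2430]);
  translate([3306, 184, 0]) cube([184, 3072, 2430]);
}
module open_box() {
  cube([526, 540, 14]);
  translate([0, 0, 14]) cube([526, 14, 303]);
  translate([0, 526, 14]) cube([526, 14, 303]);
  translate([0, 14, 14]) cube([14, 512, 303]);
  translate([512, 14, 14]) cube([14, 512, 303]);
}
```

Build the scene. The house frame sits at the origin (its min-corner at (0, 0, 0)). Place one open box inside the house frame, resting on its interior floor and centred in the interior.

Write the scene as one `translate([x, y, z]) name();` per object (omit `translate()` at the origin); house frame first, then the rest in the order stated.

house_frame();
translate([1482, 1450, 0]) open_box();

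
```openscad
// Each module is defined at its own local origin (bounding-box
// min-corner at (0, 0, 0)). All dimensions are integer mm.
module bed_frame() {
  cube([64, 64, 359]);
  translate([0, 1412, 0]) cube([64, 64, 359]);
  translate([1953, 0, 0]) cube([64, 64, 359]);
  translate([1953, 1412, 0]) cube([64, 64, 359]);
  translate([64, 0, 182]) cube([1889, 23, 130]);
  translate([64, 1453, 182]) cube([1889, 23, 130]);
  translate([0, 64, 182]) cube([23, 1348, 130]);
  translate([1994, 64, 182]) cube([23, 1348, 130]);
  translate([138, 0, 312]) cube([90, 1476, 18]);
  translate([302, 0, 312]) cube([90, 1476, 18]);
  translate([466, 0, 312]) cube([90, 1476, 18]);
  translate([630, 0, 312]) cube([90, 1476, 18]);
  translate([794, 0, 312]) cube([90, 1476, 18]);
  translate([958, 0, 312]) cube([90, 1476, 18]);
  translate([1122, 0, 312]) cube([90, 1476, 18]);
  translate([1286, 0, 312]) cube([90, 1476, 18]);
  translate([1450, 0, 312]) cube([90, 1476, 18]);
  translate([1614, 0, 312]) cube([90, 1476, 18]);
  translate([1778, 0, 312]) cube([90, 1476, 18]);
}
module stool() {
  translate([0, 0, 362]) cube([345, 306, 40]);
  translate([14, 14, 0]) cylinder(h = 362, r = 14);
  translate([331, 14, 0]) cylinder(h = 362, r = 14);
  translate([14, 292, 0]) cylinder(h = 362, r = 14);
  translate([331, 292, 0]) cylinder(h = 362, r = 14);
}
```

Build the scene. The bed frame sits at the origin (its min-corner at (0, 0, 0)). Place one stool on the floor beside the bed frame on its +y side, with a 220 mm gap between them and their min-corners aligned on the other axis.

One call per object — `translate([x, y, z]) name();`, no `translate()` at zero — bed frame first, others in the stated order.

bed_frame();
translate([0, 1696, 0]) stool();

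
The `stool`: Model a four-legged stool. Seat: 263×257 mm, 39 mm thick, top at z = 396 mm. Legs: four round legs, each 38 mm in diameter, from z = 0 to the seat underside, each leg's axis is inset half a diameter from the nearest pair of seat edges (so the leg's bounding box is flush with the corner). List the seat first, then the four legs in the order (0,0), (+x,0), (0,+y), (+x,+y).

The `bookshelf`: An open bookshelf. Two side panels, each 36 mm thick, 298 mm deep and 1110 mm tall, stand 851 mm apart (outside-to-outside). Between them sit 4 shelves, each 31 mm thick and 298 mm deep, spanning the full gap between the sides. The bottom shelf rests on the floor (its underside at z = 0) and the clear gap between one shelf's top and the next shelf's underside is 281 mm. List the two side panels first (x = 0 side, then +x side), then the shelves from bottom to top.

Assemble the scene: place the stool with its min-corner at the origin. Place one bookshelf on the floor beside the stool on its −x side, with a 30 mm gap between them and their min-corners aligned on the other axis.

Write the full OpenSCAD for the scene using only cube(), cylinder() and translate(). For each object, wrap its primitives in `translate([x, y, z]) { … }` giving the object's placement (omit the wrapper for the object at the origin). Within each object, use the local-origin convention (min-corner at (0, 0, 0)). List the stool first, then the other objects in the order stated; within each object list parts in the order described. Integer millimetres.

translate([0, 0, 357]) cube([263, 257, 39]);
translate([19, 19, 0]) cylinder(h = 357, r = 19);
translate([244, 19, 0]) cylinder(h = 357, r = 19);
translate([19, 238, 0]) cylinder(h = 357, r = 19);
translate([244, 238, 0]) cylinder(h = 357, r = 19);
translate([-881, 0, 0]) {
  cube([36, 298, 1110]);
  translate([815, 0, 0]) cube([36, 298, 1110]);
  translate([36, 0, 0]) cube([779, 298, 31]);
  translate([36, 0, 312]) cube([779, 298, 31]);
  translate([36, 0, 624]) cube([779, 298, 31]);
  translate([36, 0, 936]) cube([779, 298, 31]);
}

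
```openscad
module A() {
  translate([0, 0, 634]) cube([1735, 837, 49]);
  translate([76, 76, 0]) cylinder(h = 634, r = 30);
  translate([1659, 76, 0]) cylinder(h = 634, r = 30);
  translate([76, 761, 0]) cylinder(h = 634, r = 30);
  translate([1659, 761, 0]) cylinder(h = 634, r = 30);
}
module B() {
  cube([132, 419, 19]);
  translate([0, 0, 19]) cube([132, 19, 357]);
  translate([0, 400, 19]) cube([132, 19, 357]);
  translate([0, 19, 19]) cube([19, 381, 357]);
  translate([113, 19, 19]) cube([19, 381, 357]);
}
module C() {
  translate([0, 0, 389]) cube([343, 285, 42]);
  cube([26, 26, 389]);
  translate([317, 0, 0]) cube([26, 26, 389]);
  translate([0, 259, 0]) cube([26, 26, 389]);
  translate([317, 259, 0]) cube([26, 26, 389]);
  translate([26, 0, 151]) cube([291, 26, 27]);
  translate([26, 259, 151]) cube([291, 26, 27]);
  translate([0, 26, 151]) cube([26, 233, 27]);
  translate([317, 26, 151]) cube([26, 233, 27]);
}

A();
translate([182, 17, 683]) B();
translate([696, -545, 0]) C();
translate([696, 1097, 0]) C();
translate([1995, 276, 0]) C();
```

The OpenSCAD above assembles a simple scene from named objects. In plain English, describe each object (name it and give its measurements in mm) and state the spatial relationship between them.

A is a table: top 1735 mm (x) × 837 mm (y), 49 mm thick, upper face at z = 683 mm, on four round legs of 60 mm diameter, each leg's bounding box inset 46 mm from the nearest pair of top edges, running from z = 0 to the bottom of the top.

B is an open-topped rectangular box: outside dimensions 132×419×376 mm, with a uniform wall and base thickness of 19 mm. The base is a full 132×419 slab on the floor; four walls sit on top of the base. The front and back walls (the −y and +y sides) span the full width; the two side walls fit between them.

C is a four-legged stool. The seat is a 343×285×42 mm slab whose top surface is at z = 431 mm; four square legs, each 26×26 mm in cross-section, run from the floor (z = 0) to the underside of the seat, each flush with a corner of the seat. Four stretchers, 26 mm wide and 27 mm tall, connect adjacent legs with their undersides at z = 151 mm, each running between the inner faces of the legs it joins and aligned with the legs' outer faces on the other axis.

The open box is on top of the table. Three stools sit around the table at the −y, +y, +x sides.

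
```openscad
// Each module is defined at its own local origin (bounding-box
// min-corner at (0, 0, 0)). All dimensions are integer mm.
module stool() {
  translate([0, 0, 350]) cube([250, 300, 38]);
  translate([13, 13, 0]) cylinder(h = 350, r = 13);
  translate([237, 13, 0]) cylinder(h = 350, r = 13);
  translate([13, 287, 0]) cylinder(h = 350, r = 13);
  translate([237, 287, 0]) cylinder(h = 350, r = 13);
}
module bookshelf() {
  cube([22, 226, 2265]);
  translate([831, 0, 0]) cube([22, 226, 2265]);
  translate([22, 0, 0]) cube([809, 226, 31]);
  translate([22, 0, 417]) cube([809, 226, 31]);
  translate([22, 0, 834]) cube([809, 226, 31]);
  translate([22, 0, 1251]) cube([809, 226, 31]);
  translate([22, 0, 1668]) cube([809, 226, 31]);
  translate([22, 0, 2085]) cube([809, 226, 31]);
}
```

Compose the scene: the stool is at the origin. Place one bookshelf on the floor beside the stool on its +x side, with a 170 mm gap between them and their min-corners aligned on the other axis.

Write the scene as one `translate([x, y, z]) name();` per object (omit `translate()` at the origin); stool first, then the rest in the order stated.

stool();
translate([420, 0, 0]) bookshelf();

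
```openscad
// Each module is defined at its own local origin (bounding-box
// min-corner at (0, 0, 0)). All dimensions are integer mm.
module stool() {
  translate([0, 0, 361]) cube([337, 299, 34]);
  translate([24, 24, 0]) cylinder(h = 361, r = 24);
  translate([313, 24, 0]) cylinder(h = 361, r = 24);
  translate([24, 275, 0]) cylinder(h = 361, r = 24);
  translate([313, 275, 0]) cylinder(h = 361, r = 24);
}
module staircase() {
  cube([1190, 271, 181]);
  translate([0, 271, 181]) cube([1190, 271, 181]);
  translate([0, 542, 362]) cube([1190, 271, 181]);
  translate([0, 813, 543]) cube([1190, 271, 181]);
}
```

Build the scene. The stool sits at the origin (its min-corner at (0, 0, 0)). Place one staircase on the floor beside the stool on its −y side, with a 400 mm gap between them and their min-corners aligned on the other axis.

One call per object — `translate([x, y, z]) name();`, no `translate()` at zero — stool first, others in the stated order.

stool();
translate([0, -1484, 0]) staircase();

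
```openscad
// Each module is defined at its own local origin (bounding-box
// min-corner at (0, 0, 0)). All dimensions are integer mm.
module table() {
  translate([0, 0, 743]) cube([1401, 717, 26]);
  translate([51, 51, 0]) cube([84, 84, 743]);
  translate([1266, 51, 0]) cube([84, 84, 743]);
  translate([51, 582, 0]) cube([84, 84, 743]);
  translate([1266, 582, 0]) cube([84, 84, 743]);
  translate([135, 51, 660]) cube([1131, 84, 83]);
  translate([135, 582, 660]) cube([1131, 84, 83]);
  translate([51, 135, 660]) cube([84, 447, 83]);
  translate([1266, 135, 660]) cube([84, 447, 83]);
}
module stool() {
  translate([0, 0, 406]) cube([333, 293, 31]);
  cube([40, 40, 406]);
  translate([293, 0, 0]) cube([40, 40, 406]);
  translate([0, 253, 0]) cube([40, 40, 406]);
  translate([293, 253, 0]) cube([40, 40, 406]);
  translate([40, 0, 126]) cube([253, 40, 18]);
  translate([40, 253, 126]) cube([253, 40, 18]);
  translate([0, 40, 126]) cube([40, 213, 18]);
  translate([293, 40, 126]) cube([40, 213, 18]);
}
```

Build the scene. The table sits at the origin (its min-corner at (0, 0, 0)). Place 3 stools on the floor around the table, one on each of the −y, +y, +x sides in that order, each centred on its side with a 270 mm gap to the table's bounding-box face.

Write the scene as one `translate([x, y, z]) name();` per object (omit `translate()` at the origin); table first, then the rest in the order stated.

table();
translate([534, -563, 0]) stool();
translate([534, 987, 0]) stool();
translate([1671, 212, 0]) stool();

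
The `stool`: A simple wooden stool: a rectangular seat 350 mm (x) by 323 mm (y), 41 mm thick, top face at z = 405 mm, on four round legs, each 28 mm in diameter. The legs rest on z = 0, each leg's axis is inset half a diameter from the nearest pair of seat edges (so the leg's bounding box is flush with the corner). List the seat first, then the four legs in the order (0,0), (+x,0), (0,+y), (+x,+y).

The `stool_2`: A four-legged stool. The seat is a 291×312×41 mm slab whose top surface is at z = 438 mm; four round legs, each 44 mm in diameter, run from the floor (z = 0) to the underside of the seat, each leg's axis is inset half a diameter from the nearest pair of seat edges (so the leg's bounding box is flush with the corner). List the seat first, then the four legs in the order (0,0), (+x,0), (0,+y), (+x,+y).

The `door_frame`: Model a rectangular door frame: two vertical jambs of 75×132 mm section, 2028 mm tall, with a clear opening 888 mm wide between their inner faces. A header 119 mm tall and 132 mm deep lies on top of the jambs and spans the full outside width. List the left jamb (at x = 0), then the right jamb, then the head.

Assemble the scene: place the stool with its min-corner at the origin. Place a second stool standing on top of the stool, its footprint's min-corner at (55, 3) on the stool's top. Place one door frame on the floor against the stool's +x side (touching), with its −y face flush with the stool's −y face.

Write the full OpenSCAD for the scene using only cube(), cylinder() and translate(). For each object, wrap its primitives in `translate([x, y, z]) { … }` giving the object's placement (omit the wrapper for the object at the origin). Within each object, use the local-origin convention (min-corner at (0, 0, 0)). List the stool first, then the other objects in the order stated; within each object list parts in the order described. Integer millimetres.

translate([0, 0, 364]) cube([350, 323, 41]);
translate([14, 14, 0]) cylinder(h = 364, r = 14);
translate([336, 14, 0]) cylinder(h = 364, r = 14);
translate([14, 309, 0]) cylinder(h = 364, r = 14);
translate([336, 309, 0]) cylinder(h = 364, r = 14);
translate([55, 3, 405]) {
  translate([0, 0, 397]) cube([291, 312, 41]);
  translate([22, 22, 0]) cylinder(h = 397, r = 22);
  translate([269, 22, 0]) cylinder(h = 397, r = 22);
  translate([22, 290, 0]) cylinder(h = 397, r = 22);
  translate([269, 290, 0]) cylinder(h = 397, r = 22);
}
translate([350, 0, 0]) {
  cube([75, 132, 2028]);
  translate([963, 0, 0]) cube([75, 132, 2028]);
  translate([0, 0, 2028]) cube([1038, 132, 119]);
}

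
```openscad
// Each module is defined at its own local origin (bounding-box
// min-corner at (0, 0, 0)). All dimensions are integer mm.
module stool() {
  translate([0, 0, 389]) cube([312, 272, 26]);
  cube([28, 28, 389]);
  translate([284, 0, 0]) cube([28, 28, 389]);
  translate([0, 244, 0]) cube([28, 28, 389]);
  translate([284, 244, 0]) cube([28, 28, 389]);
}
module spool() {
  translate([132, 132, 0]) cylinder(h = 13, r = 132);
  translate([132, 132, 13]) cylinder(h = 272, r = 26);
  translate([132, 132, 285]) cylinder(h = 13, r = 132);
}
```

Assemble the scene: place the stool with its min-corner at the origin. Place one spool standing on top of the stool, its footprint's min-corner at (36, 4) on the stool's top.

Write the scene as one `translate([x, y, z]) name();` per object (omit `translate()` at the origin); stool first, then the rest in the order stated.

stool();
translate([36, 4, 415]) spool();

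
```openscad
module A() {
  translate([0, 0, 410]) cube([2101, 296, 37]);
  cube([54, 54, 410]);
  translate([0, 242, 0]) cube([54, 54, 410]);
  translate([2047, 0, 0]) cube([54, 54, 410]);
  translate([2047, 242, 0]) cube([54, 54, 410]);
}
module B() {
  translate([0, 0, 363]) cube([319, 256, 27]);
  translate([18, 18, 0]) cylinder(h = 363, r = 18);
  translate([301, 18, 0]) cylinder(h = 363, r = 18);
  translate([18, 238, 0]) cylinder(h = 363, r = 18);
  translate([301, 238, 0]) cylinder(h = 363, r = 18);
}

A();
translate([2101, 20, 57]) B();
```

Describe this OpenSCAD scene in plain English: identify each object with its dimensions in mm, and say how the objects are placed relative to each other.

A is a long wooden bench with a 2101 mm (x) × 296 mm (y) seat, 37 mm thick, its top surface 447 mm above the floor. Four 54 mm square legs at the seat corners, flush with the edges, run from z = 0 to the seat underside.

B is a simple wooden stool: a rectangular seat 319 mm (x) by 256 mm (y), 27 mm thick, top face at z = 390 mm, on four round legs, each 36 mm in diameter. The legs rest on z = 0, each leg's axis is inset half a diameter from the nearest pair of seat edges (so the leg's bounding box is flush with the corner).

The stool is beside the bench with their tops flush at z = 447.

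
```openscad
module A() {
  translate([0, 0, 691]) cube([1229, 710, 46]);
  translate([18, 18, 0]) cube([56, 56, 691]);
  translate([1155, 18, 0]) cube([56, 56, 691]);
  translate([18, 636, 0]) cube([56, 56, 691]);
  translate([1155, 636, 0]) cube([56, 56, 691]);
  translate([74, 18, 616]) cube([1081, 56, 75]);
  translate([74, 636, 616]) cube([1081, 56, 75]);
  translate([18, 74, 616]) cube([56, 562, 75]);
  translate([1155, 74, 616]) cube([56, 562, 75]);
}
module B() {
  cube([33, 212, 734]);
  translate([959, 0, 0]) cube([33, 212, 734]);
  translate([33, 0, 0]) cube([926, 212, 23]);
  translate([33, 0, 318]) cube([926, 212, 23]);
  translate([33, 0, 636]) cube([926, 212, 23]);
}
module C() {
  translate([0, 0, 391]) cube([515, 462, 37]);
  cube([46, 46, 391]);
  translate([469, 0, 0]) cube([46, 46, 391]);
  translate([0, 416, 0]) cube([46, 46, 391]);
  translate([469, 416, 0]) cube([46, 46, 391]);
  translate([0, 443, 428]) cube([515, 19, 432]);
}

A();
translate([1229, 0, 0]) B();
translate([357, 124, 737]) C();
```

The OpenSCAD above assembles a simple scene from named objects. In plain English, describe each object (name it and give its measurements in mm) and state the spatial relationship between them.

A is a table with a 1229×710 mm rectangular top, 46 mm thick, top surface at z = 737 mm, supported by four 56×56 mm square legs, each inset 18 mm from the nearest pair of top edges, running from the floor. Four apron rails, 56 mm thick and 75 mm tall, run between adjacent legs with their top edges flush with the underside of the top and their outer faces flush with the legs' outer faces.

B is a bookshelf 992 mm wide overall, 212 mm deep and 734 mm tall. The two sides are 33 mm thick vertical panels. 3 horizontal shelves of 23 mm thickness span between the inner faces of the sides; the lowest shelf sits on the floor and shelves are stacked with a clear vertical gap of 295 mm between each pair.

C is a chair: 515×462 mm seat, 37 mm thick, top at z = 428 mm, on four 46 mm square corner legs flush with the seat edges. A 19 mm thick backrest slab spans the full seat width, extending 432 mm above the seat top, its back face flush with the seat's +y edge.

The bookshelf is against the table's +x side, with their −y faces flush. The chair is on top of the table, centred.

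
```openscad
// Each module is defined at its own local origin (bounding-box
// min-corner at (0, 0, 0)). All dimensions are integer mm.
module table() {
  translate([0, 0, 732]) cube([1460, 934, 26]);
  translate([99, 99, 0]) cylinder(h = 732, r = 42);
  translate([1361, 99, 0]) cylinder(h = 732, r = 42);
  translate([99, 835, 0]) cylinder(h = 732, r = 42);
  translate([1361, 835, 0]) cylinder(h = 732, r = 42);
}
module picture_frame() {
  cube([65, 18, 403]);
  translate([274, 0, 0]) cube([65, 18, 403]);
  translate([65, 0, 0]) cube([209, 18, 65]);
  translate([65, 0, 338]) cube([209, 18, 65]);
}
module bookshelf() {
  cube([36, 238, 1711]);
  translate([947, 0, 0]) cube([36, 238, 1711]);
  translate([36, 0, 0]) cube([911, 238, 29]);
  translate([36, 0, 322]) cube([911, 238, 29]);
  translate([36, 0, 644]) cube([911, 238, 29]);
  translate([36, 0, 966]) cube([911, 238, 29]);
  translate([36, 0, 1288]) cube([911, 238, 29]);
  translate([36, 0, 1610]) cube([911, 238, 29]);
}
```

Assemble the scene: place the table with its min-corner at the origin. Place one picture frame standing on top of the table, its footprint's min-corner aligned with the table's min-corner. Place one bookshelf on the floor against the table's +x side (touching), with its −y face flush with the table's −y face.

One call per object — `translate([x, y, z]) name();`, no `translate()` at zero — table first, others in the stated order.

table();
translate([0, 0, 758]) picture_frame();
translate([1460, 0, 0]) bookshelf();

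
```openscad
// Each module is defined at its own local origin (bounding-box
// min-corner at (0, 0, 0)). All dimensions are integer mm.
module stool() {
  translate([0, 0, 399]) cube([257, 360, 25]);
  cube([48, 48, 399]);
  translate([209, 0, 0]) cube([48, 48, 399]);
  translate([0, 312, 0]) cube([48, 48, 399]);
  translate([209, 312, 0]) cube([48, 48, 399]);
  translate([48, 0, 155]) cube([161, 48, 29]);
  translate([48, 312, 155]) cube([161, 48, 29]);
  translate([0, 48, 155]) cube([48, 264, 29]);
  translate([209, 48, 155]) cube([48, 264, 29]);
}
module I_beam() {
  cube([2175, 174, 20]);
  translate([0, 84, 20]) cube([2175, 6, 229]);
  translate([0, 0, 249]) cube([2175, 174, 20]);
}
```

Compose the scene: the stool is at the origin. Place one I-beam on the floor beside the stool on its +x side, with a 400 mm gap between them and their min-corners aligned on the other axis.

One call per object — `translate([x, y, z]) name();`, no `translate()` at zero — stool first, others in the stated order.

stool();
translate([657, 0, 0]) I_beam();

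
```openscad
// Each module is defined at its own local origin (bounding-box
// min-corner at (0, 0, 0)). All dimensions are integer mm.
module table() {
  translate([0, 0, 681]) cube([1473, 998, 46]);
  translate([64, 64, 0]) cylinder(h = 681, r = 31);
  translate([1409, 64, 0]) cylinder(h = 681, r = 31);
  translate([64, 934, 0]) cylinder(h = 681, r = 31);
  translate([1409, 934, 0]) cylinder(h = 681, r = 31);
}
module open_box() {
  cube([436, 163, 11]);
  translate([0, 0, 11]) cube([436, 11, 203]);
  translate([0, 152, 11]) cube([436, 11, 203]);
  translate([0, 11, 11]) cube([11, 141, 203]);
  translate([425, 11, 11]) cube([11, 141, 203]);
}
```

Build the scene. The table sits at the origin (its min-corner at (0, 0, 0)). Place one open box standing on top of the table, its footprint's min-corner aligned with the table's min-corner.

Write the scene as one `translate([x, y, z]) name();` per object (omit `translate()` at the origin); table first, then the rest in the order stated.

table();
translate([0, 0, 727]) open_box();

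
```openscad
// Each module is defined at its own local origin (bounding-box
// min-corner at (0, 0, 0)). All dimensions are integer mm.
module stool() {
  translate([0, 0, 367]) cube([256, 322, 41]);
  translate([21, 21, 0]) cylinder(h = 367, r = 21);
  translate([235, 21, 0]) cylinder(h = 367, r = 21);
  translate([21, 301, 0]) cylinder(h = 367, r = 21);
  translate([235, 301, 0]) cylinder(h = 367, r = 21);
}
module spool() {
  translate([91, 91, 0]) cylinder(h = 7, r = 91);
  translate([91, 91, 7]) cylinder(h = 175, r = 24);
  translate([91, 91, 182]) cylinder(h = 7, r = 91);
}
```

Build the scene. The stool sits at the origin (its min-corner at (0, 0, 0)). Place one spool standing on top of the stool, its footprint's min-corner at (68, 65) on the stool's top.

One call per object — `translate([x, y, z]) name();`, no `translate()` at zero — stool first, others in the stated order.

stool();
translate([68, 65, 408]) spool();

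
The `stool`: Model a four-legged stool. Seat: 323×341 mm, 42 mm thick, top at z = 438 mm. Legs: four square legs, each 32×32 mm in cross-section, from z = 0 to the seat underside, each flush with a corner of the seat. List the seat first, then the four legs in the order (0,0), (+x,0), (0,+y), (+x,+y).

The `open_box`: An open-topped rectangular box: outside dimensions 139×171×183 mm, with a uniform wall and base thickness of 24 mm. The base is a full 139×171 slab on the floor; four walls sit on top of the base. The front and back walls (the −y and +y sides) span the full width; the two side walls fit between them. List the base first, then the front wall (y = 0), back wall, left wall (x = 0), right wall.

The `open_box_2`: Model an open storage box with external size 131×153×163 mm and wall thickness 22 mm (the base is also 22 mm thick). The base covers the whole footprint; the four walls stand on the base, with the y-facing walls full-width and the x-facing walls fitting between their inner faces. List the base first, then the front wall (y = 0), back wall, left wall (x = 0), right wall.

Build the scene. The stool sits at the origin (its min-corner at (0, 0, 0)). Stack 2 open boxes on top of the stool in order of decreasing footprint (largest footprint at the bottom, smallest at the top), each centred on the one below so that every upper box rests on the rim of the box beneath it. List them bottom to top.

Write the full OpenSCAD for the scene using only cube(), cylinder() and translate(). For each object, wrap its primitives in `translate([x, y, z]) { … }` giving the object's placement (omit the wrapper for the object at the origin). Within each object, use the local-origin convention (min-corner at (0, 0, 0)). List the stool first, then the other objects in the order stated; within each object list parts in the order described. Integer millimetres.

translate([0, 0, 396]) cube([323, 341, 42]);
cube([32, 32, 396]);
translate([291, 0, 0]) cube([32, 32, 396]);
translate([0, 309, 0]) cube([32, 32, 396]);
translate([291, 309, 0]) cube([32, 32, 396]);
translate([92, 85, 438]) {
  cube([139, 171, 24]);
  translate([0, 0, 24]) cube([139, 24, 159]);
  translate([0, 147, 24]) cube([139, 24, 159]);
  translate([0, 24, 24]) cube([24, 123, 159]);
  translate([115, 24, 24]) cube([24, 123, 159]);
}
translate([96, 94, 621]) {
  cube([131, 153, 22]);
  translate([0, 0, 22]) cube([131, 22, 141]);
  translate([0, 131, 22]) cube([131, 22, 141]);
  translate([0, 22, 22]) cube([22, 109, 141]);
  translate([109, 22, 22]) cube([22, 109, 141]);
}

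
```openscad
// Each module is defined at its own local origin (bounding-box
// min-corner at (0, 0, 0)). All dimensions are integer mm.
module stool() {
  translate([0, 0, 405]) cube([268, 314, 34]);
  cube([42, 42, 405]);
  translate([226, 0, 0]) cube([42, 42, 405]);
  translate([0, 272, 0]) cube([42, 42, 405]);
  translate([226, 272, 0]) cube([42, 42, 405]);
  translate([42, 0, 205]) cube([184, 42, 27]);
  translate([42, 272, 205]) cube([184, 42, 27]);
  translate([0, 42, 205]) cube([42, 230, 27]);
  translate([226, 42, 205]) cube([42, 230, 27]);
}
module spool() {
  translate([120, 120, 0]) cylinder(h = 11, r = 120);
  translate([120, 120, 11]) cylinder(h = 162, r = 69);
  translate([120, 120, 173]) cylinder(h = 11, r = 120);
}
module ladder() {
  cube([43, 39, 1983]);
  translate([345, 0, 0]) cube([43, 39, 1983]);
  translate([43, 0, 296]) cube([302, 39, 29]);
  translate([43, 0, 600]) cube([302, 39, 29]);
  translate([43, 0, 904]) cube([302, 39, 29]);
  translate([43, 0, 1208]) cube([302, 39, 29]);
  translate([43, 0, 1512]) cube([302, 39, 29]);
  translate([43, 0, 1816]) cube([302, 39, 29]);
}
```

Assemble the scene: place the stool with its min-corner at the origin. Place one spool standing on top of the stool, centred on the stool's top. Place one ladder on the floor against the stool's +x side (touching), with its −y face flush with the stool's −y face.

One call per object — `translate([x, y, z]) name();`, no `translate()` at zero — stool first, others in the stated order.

stool();
translate([14, 37, 439]) spool();
translate([268, 0, 0]) ladder();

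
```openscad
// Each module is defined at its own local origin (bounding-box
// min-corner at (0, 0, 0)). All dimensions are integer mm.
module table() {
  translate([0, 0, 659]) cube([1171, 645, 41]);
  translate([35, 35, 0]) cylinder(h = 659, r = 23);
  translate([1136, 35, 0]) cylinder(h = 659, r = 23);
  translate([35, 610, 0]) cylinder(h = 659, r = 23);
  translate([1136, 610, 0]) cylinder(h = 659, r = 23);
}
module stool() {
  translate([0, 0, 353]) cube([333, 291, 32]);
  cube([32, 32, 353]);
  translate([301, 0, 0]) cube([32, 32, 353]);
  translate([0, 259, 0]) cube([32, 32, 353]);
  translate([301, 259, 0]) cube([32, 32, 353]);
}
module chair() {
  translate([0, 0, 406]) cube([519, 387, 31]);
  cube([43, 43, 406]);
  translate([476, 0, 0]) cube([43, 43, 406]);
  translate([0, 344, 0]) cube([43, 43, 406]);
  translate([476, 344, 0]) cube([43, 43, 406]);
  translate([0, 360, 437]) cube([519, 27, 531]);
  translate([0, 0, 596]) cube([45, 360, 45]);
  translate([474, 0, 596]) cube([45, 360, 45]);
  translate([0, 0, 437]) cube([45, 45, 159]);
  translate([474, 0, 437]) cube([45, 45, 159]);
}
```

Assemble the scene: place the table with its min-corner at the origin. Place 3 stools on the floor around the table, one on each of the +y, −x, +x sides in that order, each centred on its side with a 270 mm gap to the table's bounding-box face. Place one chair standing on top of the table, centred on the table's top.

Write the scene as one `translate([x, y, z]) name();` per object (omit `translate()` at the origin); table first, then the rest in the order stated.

table();
translate([419, 915, 0]) stool();
translate([-603, 177, 0]) stool();
translate([1441, 177, 0]) stool();
translate([326, 129, 700]) chair();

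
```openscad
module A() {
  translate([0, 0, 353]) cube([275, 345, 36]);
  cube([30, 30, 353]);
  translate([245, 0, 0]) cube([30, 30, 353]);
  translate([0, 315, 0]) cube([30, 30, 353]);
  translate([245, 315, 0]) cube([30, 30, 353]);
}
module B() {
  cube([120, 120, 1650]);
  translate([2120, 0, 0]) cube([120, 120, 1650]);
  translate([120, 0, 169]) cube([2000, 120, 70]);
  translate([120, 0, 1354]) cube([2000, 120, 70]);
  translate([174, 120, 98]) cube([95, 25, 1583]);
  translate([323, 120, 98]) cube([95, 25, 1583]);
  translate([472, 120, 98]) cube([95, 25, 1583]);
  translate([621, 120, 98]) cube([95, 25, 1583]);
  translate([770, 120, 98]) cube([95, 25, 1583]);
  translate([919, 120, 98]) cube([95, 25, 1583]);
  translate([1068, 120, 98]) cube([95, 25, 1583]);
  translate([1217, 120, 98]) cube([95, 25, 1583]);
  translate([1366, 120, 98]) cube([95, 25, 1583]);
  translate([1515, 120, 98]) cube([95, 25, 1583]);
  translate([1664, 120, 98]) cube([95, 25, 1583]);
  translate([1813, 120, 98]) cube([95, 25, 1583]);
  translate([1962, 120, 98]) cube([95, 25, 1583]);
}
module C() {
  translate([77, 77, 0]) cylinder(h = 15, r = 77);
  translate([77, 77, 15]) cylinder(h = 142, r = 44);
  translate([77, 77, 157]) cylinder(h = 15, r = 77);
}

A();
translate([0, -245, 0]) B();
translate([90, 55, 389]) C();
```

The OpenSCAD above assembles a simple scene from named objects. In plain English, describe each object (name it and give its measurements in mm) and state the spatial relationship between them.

A is a simple wooden stool: a rectangular seat 275 mm (x) by 345 mm (y), 36 mm thick, top face at z = 389 mm, on four square legs, each 30×30 mm in cross-section. The legs rest on z = 0, each flush with a corner of the seat.

B is a fence section. Two 120×120 mm posts, 1650 mm tall, stand on the floor with a clear span of 2000 mm between their inner faces. Two horizontal rails of 120×70 mm section span the gap between the posts with their undersides at z = 169 mm and z = 1354 mm, flush with the posts' −y face. 13 pickets, each 95 mm wide, 25 mm thick and 1583 mm tall, are fixed to the +y face of the rails with their bottoms at z = 98 mm, evenly spaced across the span with equal gaps (rounded down to the nearest mm) at the −x end and between each pair — any rounding remainder accumulates at the +x end.

C is a spool: two coaxial disc flanges of radius 77 mm and thickness 15 mm, joined by a core cylinder of radius 44 mm and height 142 mm. The lower flange rests on z = 0 and the three cylinders share a vertical axis.

The fence section is on the floor beside the stool on its −y side. The spool is on top of the stool.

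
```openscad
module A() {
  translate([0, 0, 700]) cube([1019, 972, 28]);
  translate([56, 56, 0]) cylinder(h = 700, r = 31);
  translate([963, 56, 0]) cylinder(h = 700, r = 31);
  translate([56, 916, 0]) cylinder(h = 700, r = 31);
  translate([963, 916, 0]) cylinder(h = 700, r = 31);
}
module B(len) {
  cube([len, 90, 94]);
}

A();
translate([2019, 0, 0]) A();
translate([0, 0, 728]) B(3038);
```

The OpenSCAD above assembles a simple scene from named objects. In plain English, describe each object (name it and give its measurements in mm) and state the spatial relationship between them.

A is a table with a 1019×972 mm rectangular top, 28 mm thick, top surface at z = 728 mm, supported by four round legs of 62 mm diameter, each leg's bounding box inset 25 mm from the nearest pair of top edges, running from the floor.

B is a rectangular beam 3038 mm long (x), 90 mm deep (y), 94 mm thick (z).

The beam spans the tops of two tables placed 1000 mm apart, resting at z = 728 mm.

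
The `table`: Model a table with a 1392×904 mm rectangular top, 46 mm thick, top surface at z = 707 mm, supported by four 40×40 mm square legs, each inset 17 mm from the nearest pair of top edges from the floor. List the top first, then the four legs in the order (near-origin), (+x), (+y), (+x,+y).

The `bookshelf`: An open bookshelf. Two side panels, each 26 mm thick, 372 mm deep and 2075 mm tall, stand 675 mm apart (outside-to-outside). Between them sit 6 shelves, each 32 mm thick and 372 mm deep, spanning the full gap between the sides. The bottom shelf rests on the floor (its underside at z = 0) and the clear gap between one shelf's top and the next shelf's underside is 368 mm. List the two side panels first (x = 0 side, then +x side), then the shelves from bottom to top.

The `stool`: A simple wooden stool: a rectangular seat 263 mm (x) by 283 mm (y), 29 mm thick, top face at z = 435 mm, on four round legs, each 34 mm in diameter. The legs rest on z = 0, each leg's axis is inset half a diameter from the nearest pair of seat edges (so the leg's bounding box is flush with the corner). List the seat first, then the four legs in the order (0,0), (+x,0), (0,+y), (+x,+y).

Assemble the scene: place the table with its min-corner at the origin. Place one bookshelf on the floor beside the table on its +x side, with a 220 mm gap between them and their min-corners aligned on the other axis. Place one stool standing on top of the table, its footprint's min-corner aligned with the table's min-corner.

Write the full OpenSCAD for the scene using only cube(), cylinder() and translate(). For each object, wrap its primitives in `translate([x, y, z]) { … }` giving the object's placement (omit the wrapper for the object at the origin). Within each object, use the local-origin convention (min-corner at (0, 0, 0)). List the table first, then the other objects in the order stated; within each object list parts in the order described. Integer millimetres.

translate([0, 0, 661]) cube([1392, 904, 46]);
translate([17, 17, 0]) cube([40, 40, 661]);
translate([1335, 17, 0]) cube([40, 40, 661]);
translate([17, 847, 0]) cube([40, 40, 661]);
translate([1335, 847, 0]) cube([40, 40, 661]);
translate([1612, 0, 0]) {
  cube([26, 372, 2075]);
  translate([649, 0, 0]) cube([26, 372, 2075]);
  translate([26, 0, 0]) cube([623, 372, 32]);
  translate([26, 0, 400]) cube([623, 372, 32]);
  translate([26, 0, 800]) cube([623, 372, 32]);
  translate([26, 0, 1200]) cube([623, 372, 32]);
  translate([26, 0, 1600]) cube([623, 372, 32]);
  translate([26, 0, 2000]) cube([623, 372, 32]);
}
translate([0, 0, 707]) {
  translate([0, 0, 406]) cube([263, 283, 29]);
  translate([17, 17, 0]) cylinder(h = 406, r = 17);
  translate([246, 17, 0]) cylinder(h = 406, r = 17);
  translate([17, 266, 0]) cylinder(h = 406, r = 17);
  translate([246, 266, 0]) cylinder(h = 406, r = 17);
}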